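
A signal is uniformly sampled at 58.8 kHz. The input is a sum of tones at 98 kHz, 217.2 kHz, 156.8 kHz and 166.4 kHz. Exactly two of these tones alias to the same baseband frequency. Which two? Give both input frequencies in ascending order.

98 kHz, 156.8 kHz

fs/2 = 29.4 kHz.
98 kHz mod fs = 39.2 kHz.
39.2 kHz > fs/2 = 29.4 kHz, folds to fs − 39.2 kHz = 19.6 kHz.
217.2 kHz mod fs = 40.8 kHz.
40.8 kHz > fs/2 = 29.4 kHz, folds to fs − 40.8 kHz = 18 kHz.
156.8 kHz mod fs = 39.2 kHz.
39.2 kHz > fs/2 = 29.4 kHz, folds to fs − 39.2 kHz = 19.6 kHz.
166.4 kHz mod fs = 48.8 kHz.
48.8 kHz > fs/2 = 29.4 kHz, folds to fs − 48.8 kHz = 10 kHz.
98 kHz and 156.8 kHz both map to 19.6 kHz.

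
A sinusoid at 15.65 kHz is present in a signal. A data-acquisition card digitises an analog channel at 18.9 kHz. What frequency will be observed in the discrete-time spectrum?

3.25 kHz

15.65 kHz > fs/2 = 9.45 kHz, folds to fs − 15.65 kHz = 3.25 kHz.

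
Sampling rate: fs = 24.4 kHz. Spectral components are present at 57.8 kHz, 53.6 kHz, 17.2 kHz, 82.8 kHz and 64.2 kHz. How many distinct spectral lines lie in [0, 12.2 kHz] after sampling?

fs/2 = 12.2 kHz.
57.8 kHz mod fs = 9 kHz.
9 kHz ≤ fs/2 = 12.2 kHz, appears at 9 kHz.
53.6 kHz mod fs = 4.8 kHz.
4.8 kHz ≤ fs/2 = 12.2 kHz, appears at 4.8 kHz.
17.2 kHz > fs/2 = 12.2 kHz, folds to fs − 17.2 kHz = 7.2 kHz.
82.8 kHz mod fs = 9.6 kHz.
9.6 kHz ≤ fs/2 = 12.2 kHz, appears at 9.6 kHz.
64.2 kHz mod fs = 15.4 kHz.
15.4 kHz > fs/2 = 12.2 kHz, folds to fs − 15.4 kHz = 9 kHz.
Distinct values: {4.8 kHz, 7.2 kHz, 9 kHz, 9.6 kHz} → 4.

4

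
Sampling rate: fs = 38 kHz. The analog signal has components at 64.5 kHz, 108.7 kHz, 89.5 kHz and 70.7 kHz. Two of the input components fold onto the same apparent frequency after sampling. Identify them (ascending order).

70.7 kHz, 108.7 kHz

fs/2 = 19 kHz.
64.5 kHz mod fs = 26.5 kHz.
26.5 kHz > fs/2 = 19 kHz, folds to fs − 26.5 kHz = 11.5 kHz.
108.7 kHz mod fs = 32.7 kHz.
32.7 kHz > fs/2 = 19 kHz, folds to fs − 32.7 kHz = 5.3 kHz.
89.5 kHz mod fs = 13.5 kHz.
13.5 kHz ≤ fs/2 = 19 kHz, appears at 13.5 kHz.
70.7 kHz mod fs = 32.7 kHz.
32.7 kHz > fs/2 = 19 kHz, folds to fs − 32.7 kHz = 5.3 kHz.
70.7 kHz and 108.7 kHz both map to 5.3 kHz.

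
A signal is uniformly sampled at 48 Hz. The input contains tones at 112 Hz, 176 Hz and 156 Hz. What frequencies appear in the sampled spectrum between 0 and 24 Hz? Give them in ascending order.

12 Hz, 16 Hz

fs/2 = 24 Hz.
112 Hz mod fs = 16 Hz.
16 Hz ≤ fs/2 = 24 Hz, appears at 16 Hz.
176 Hz mod fs = 32 Hz.
32 Hz > fs/2 = 24 Hz, folds to fs − 32 Hz = 16 Hz.
156 Hz mod fs = 12 Hz.
12 Hz ≤ fs/2 = 24 Hz, appears at 12 Hz.
Distinct values: {12 Hz, 16 Hz}.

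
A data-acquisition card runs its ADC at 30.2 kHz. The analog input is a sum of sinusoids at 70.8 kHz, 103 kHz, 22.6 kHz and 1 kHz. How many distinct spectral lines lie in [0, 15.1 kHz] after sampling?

4

fs/2 = 15.1 kHz.
70.8 kHz mod fs = 10.4 kHz.
10.4 kHz ≤ fs/2 = 15.1 kHz, appears at 10.4 kHz.
103 kHz mod fs = 12.4 kHz.
12.4 kHz ≤ fs/2 = 15.1 kHz, appears at 12.4 kHz.
22.6 kHz > fs/2 = 15.1 kHz, folds to fs − 22.6 kHz = 7.6 kHz.
1 kHz ≤ fs/2 = 15.1 kHz, passes unchanged.
Distinct values: {1 kHz, 7.6 kHz, 10.4 kHz, 12.4 kHz} → 4.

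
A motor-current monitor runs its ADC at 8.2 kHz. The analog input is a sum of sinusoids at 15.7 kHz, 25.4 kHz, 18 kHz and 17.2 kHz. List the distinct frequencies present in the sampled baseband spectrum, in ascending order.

0.7 kHz, 0.8 kHz, 1.6 kHz

fs/2 = 4.1 kHz.
15.7 kHz mod fs = 7.5 kHz.
7.5 kHz > fs/2 = 4.1 kHz, folds to fs − 7.5 kHz = 0.7 kHz.
25.4 kHz mod fs = 0.8 kHz.
0.8 kHz ≤ fs/2 = 4.1 kHz, appears at 0.8 kHz.
18 kHz mod fs = 1.6 kHz.
1.6 kHz ≤ fs/2 = 4.1 kHz, appears at 1.6 kHz.
17.2 kHz mod fs = 0.8 kHz.
0.8 kHz ≤ fs/2 = 4.1 kHz, appears at 0.8 kHz.
Distinct values: {0.7 kHz, 0.8 kHz, 1.6 kHz}.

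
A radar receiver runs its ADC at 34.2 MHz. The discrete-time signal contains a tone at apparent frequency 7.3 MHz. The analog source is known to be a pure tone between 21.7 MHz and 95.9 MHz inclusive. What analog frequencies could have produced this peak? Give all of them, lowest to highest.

Frequencies that alias to 7.3 MHz are k·fs ± 7.3 MHz for integer k ≥ 0.
k=0: 7.3 MHz.
k=1: 26.9 MHz, 41.5 MHz.
k=2: 61.1 MHz, 75.7 MHz.
k=3: 95.3 MHz, 109.9 MHz.
k=4: 129.5 MHz, 144.1 MHz.
Within [21.7 MHz, 95.9 MHz]: 26.9 MHz, 41.5 MHz, 61.1 MHz, 75.7 MHz, 95.3 MHz.

26.9 MHz, 41.5 MHz, 61.1 MHz, 75.7 MHz, 95.3 MHz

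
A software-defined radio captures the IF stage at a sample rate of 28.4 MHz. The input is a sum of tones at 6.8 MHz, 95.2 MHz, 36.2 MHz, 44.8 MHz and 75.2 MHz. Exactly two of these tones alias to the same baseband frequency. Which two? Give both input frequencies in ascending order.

fs/2 = 14.2 MHz.
6.8 MHz ≤ fs/2 = 14.2 MHz, passes unchanged.
95.2 MHz mod fs = 10 MHz.
10 MHz ≤ fs/2 = 14.2 MHz, appears at 10 MHz.
36.2 MHz mod fs = 7.8 MHz.
7.8 MHz ≤ fs/2 = 14.2 MHz, appears at 7.8 MHz.
44.8 MHz mod fs = 16.4 MHz.
16.4 MHz > fs/2 = 14.2 MHz, folds to fs − 16.4 MHz = 12 MHz.
75.2 MHz mod fs = 18.4 MHz.
18.4 MHz > fs/2 = 14.2 MHz, folds to fs − 18.4 MHz = 10 MHz.
75.2 MHz and 95.2 MHz both map to 10 MHz.

75.2 MHz, 95.2 MHz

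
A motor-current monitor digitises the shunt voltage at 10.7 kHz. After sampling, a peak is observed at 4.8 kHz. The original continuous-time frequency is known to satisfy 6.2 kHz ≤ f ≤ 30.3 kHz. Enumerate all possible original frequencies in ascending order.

15.5 kHz, 16.6 kHz, 26.2 kHz, 27.3 kHz

Frequencies that alias to 4.8 kHz are k·fs ± 4.8 kHz for integer k ≥ 0.
k=0: 4.8 kHz.
k=1: 5.9 kHz, 15.5 kHz.
k=2: 16.6 kHz, 26.2 kHz.
k=3: 27.3 kHz, 36.9 kHz.
k=4: 38 kHz, 47.6 kHz.
Within [6.2 kHz, 30.3 kHz]: 15.5 kHz, 16.6 kHz, 26.2 kHz, 27.3 kHz.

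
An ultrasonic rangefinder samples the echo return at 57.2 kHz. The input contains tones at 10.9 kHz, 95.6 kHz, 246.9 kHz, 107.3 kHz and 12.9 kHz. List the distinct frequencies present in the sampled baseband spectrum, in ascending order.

7.1 kHz, 10.9 kHz, 12.9 kHz, 18.1 kHz, 18.8 kHz

fs/2 = 28.6 kHz.
10.9 kHz ≤ fs/2 = 28.6 kHz, passes unchanged.
95.6 kHz mod fs = 38.4 kHz.
38.4 kHz > fs/2 = 28.6 kHz, folds to fs − 38.4 kHz = 18.8 kHz.
246.9 kHz mod fs = 18.1 kHz.
18.1 kHz ≤ fs/2 = 28.6 kHz, appears at 18.1 kHz.
107.3 kHz mod fs = 50.1 kHz.
50.1 kHz > fs/2 = 28.6 kHz, folds to fs − 50.1 kHz = 7.1 kHz.
12.9 kHz ≤ fs/2 = 28.6 kHz, passes unchanged.
Distinct values: {7.1 kHz, 10.9 kHz, 12.9 kHz, 18.1 kHz, 18.8 kHz}.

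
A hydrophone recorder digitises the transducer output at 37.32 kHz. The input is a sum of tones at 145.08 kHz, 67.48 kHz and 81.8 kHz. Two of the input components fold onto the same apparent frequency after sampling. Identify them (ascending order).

67.48 kHz, 81.8 kHz

fs/2 = 18.66 kHz.
145.08 kHz mod fs = 33.12 kHz.
33.12 kHz > fs/2 = 18.66 kHz, folds to fs − 33.12 kHz = 4.2 kHz.
67.48 kHz mod fs = 30.16 kHz.
30.16 kHz > fs/2 = 18.66 kHz, folds to fs − 30.16 kHz = 7.16 kHz.
81.8 kHz mod fs = 7.16 kHz.
7.16 kHz ≤ fs/2 = 18.66 kHz, appears at 7.16 kHz.
67.48 kHz and 81.8 kHz both map to 7.16 kHz.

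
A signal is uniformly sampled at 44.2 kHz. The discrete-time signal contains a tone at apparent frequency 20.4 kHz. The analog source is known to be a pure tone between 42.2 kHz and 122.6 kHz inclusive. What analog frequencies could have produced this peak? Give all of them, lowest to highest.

64.6 kHz, 68 kHz, 108.8 kHz, 112.2 kHz

Frequencies that alias to 20.4 kHz are k·fs ± 20.4 kHz for integer k ≥ 0.
k=0: 20.4 kHz.
k=1: 23.8 kHz, 64.6 kHz.
k=2: 68 kHz, 108.8 kHz.
k=3: 112.2 kHz, 153 kHz.
k=4: 156.4 kHz, 197.2 kHz.
Within [42.2 kHz, 122.6 kHz]: 64.6 kHz, 68 kHz, 108.8 kHz, 112.2 kHz.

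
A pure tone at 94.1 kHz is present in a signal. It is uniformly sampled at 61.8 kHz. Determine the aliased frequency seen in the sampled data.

29.5 kHz

94.1 kHz mod fs = 32.3 kHz.
32.3 kHz > fs/2 = 30.9 kHz, folds to fs − 32.3 kHz = 29.5 kHz.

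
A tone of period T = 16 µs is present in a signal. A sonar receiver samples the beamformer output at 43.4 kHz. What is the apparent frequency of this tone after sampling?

19.1 kHz

T = 16 µs → f = 1/T = 62.5 kHz.
62.5 kHz mod fs = 19.1 kHz.
19.1 kHz ≤ fs/2 = 21.7 kHz, appears at 19.1 kHz.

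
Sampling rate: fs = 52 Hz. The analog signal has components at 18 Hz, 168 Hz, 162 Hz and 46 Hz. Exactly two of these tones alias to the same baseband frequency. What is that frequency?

6 Hz

fs/2 = 26 Hz.
18 Hz ≤ fs/2 = 26 Hz, passes unchanged.
168 Hz mod fs = 12 Hz.
12 Hz ≤ fs/2 = 26 Hz, appears at 12 Hz.
162 Hz mod fs = 6 Hz.
6 Hz ≤ fs/2 = 26 Hz, appears at 6 Hz.
46 Hz > fs/2 = 26 Hz, folds to fs − 46 Hz = 6 Hz.
46 Hz and 162 Hz both map to 6 Hz.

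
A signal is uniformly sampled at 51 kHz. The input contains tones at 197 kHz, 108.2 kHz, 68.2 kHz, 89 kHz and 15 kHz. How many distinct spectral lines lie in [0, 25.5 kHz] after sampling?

fs/2 = 25.5 kHz.
197 kHz mod fs = 44 kHz.
44 kHz > fs/2 = 25.5 kHz, folds to fs − 44 kHz = 7 kHz.
108.2 kHz mod fs = 6.2 kHz.
6.2 kHz ≤ fs/2 = 25.5 kHz, appears at 6.2 kHz.
68.2 kHz mod fs = 17.2 kHz.
17.2 kHz ≤ fs/2 = 25.5 kHz, appears at 17.2 kHz.
89 kHz mod fs = 38 kHz.
38 kHz > fs/2 = 25.5 kHz, folds to fs − 38 kHz = 13 kHz.
15 kHz ≤ fs/2 = 25.5 kHz, passes unchanged.
Distinct values: {6.2 kHz, 7 kHz, 13 kHz, 15 kHz, 17.2 kHz} → 5.

5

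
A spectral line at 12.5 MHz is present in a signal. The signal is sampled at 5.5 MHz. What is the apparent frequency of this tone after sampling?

1.5 MHz

12.5 MHz mod fs = 1.5 MHz.
1.5 MHz ≤ fs/2 = 2.75 MHz, appears at 1.5 MHz.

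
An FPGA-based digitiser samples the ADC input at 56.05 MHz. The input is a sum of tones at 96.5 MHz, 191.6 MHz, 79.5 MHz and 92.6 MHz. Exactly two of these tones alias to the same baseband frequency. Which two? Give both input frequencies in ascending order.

fs/2 = 28.025 MHz.
96.5 MHz mod fs = 40.45 MHz.
40.45 MHz > fs/2 = 28.025 MHz, folds to fs − 40.45 MHz = 15.6 MHz.
191.6 MHz mod fs = 23.45 MHz.
23.45 MHz ≤ fs/2 = 28.025 MHz, appears at 23.45 MHz.
79.5 MHz mod fs = 23.45 MHz.
23.45 MHz ≤ fs/2 = 28.025 MHz, appears at 23.45 MHz.
92.6 MHz mod fs = 36.55 MHz.
36.55 MHz > fs/2 = 28.025 MHz, folds to fs − 36.55 MHz = 19.5 MHz.
79.5 MHz and 191.6 MHz both map to 23.45 MHz.

79.5 MHz, 191.6 MHz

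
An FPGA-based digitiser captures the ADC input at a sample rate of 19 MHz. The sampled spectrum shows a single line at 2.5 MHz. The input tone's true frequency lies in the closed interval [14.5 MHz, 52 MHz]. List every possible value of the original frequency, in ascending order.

16.5 MHz, 21.5 MHz, 35.5 MHz, 40.5 MHz

Frequencies that alias to 2.5 MHz are k·fs ± 2.5 MHz for integer k ≥ 0.
k=0: 2.5 MHz.
k=1: 16.5 MHz, 21.5 MHz.
k=2: 35.5 MHz, 40.5 MHz.
k=3: 54.5 MHz, 59.5 MHz.
Within [14.5 MHz, 52 MHz]: 16.5 MHz, 21.5 MHz, 35.5 MHz, 40.5 MHz.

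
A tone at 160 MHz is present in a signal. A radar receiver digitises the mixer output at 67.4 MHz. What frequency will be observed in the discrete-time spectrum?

160 MHz mod fs = 25.2 MHz.
25.2 MHz ≤ fs/2 = 33.7 MHz, appears at 25.2 MHz.

25.2 MHz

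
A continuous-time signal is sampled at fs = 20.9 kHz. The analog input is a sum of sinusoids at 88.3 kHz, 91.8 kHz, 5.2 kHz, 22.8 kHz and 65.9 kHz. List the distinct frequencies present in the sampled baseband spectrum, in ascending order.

1.9 kHz, 3.2 kHz, 4.7 kHz, 5.2 kHz, 8.2 kHz

fs/2 = 10.45 kHz.
88.3 kHz mod fs = 4.7 kHz.
4.7 kHz ≤ fs/2 = 10.45 kHz, appears at 4.7 kHz.
91.8 kHz mod fs = 8.2 kHz.
8.2 kHz ≤ fs/2 = 10.45 kHz, appears at 8.2 kHz.
5.2 kHz ≤ fs/2 = 10.45 kHz, passes unchanged.
22.8 kHz mod fs = 1.9 kHz.
1.9 kHz ≤ fs/2 = 10.45 kHz, appears at 1.9 kHz.
65.9 kHz mod fs = 3.2 kHz.
3.2 kHz ≤ fs/2 = 10.45 kHz, appears at 3.2 kHz.
Distinct values: {1.9 kHz, 3.2 kHz, 4.7 kHz, 5.2 kHz, 8.2 kHz}.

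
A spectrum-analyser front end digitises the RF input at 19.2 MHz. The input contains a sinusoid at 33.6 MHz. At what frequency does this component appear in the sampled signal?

33.6 MHz mod fs = 14.4 MHz.
14.4 MHz > fs/2 = 9.6 MHz, folds to fs − 14.4 MHz = 4.8 MHz.

4.8 MHz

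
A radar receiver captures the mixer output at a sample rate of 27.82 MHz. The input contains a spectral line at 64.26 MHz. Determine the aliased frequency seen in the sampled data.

8.62 MHz

64.26 MHz mod fs = 8.62 MHz.
8.62 MHz ≤ fs/2 = 13.91 MHz, appears at 8.62 MHz.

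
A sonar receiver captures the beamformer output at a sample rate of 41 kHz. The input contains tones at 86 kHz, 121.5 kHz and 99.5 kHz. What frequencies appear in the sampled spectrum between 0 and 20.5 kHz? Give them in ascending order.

fs/2 = 20.5 kHz.
86 kHz mod fs = 4 kHz.
4 kHz ≤ fs/2 = 20.5 kHz, appears at 4 kHz.
121.5 kHz mod fs = 39.5 kHz.
39.5 kHz > fs/2 = 20.5 kHz, folds to fs − 39.5 kHz = 1.5 kHz.
99.5 kHz mod fs = 17.5 kHz.
17.5 kHz ≤ fs/2 = 20.5 kHz, appears at 17.5 kHz.
Distinct values: {1.5 kHz, 4 kHz, 17.5 kHz}.

1.5 kHz, 4 kHz, 17.5 kHz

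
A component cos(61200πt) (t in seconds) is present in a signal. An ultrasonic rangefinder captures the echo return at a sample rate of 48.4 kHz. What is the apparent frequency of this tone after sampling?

17.8 kHz

ω = 61200π rad/s → f = ω/(2π) = 30600 Hz = 30.6 kHz.
30.6 kHz > fs/2 = 24.2 kHz, folds to fs − 30.6 kHz = 17.8 kHz.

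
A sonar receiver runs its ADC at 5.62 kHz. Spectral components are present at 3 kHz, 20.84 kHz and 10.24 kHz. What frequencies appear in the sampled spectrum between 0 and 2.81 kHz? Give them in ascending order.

1 kHz, 1.64 kHz, 2.62 kHz

fs/2 = 2.81 kHz.
3 kHz > fs/2 = 2.81 kHz, folds to fs − 3 kHz = 2.62 kHz.
20.84 kHz mod fs = 3.98 kHz.
3.98 kHz > fs/2 = 2.81 kHz, folds to fs − 3.98 kHz = 1.64 kHz.
10.24 kHz mod fs = 4.62 kHz.
4.62 kHz > fs/2 = 2.81 kHz, folds to fs − 4.62 kHz = 1 kHz.
Distinct values: {1 kHz, 1.64 kHz, 2.62 kHz}.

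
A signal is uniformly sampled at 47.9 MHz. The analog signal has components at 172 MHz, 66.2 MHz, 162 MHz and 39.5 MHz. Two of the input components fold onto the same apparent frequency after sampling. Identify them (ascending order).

fs/2 = 23.95 MHz.
172 MHz mod fs = 28.3 MHz.
28.3 MHz > fs/2 = 23.95 MHz, folds to fs − 28.3 MHz = 19.6 MHz.
66.2 MHz mod fs = 18.3 MHz.
18.3 MHz ≤ fs/2 = 23.95 MHz, appears at 18.3 MHz.
162 MHz mod fs = 18.3 MHz.
18.3 MHz ≤ fs/2 = 23.95 MHz, appears at 18.3 MHz.
39.5 MHz > fs/2 = 23.95 MHz, folds to fs − 39.5 MHz = 8.4 MHz.
66.2 MHz and 162 MHz both map to 18.3 MHz.

66.2 MHz, 162 MHz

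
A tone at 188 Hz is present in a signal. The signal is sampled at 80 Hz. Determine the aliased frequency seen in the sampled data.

28 Hz

188 Hz mod fs = 28 Hz.
28 Hz ≤ fs/2 = 40 Hz, appears at 28 Hz.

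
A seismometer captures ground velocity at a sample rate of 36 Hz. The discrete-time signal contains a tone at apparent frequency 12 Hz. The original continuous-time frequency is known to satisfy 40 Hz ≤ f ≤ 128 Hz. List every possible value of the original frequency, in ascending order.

Frequencies that alias to 12 Hz are k·fs ± 12 Hz for integer k ≥ 0.
k=0: 12 Hz.
k=1: 24 Hz, 48 Hz.
k=2: 60 Hz, 84 Hz.
k=3: 96 Hz, 120 Hz.
k=4: 132 Hz, 156 Hz.
Within [40 Hz, 128 Hz]: 48 Hz, 60 Hz, 84 Hz, 96 Hz, 120 Hz.

48 Hz, 60 Hz, 84 Hz, 96 Hz, 120 Hz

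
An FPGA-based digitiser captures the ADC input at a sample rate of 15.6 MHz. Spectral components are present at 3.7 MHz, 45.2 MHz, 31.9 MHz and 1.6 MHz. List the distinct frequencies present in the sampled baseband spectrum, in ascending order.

0.7 MHz, 1.6 MHz, 3.7 MHz

fs/2 = 7.8 MHz.
3.7 MHz ≤ fs/2 = 7.8 MHz, passes unchanged.
45.2 MHz mod fs = 14 MHz.
14 MHz > fs/2 = 7.8 MHz, folds to fs − 14 MHz = 1.6 MHz.
31.9 MHz mod fs = 0.7 MHz.
0.7 MHz ≤ fs/2 = 7.8 MHz, appears at 0.7 MHz.
1.6 MHz ≤ fs/2 = 7.8 MHz, passes unchanged.
Distinct values: {0.7 MHz, 1.6 MHz, 3.7 MHz}.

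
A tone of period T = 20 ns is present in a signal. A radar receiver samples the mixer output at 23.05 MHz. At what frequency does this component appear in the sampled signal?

3.9 MHz

T = 20 ns → f = 1/T = 50 MHz.
50 MHz mod fs = 3.9 MHz.
3.9 MHz ≤ fs/2 = 11.525 MHz, appears at 3.9 MHz.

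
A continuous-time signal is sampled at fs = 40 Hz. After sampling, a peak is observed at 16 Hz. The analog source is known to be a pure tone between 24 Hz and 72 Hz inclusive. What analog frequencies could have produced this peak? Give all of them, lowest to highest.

Frequencies that alias to 16 Hz are k·fs ± 16 Hz for integer k ≥ 0.
k=0: 16 Hz.
k=1: 24 Hz, 56 Hz.
k=2: 64 Hz, 96 Hz.
k=3: 104 Hz, 136 Hz.
Within [24 Hz, 72 Hz]: 24 Hz, 56 Hz, 64 Hz.

24 Hz, 56 Hz, 64 Hz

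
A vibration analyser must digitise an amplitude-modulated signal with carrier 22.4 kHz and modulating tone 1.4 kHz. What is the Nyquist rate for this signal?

AM sidebands sit at fc ± fm = 21 kHz and 23.8 kHz.
Highest-frequency component: 23.8 kHz.
Nyquist rate = 2 × 23.8 kHz = 47.6 kHz.

47.6 kHz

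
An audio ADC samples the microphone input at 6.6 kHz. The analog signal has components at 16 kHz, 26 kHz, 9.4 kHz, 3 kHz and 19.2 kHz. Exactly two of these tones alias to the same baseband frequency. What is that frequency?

fs/2 = 3.3 kHz.
16 kHz mod fs = 2.8 kHz.
2.8 kHz ≤ fs/2 = 3.3 kHz, appears at 2.8 kHz.
26 kHz mod fs = 6.2 kHz.
6.2 kHz > fs/2 = 3.3 kHz, folds to fs − 6.2 kHz = 0.4 kHz.
9.4 kHz mod fs = 2.8 kHz.
2.8 kHz ≤ fs/2 = 3.3 kHz, appears at 2.8 kHz.
3 kHz ≤ fs/2 = 3.3 kHz, passes unchanged.
19.2 kHz mod fs = 6 kHz.
6 kHz > fs/2 = 3.3 kHz, folds to fs − 6 kHz = 0.6 kHz.
9.4 kHz and 16 kHz both map to 2.8 kHz.

2.8 kHz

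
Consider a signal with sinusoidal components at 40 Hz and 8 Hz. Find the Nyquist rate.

Highest-frequency component: 40 Hz.
Nyquist rate = 2 × 40 Hz = 80 Hz.

80 Hz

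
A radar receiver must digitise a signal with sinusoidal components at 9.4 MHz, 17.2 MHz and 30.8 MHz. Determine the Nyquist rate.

Highest-frequency component: 30.8 MHz.
Nyquist rate = 2 × 30.8 MHz = 61.6 MHz.

61.6 MHz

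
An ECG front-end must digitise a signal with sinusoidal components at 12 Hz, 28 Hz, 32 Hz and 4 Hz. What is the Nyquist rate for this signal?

Highest-frequency component: 32 Hz.
Nyquist rate = 2 × 32 Hz = 64 Hz.

64 Hz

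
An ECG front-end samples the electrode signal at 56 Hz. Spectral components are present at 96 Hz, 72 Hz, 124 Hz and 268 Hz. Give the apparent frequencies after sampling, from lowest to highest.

12 Hz, 16 Hz

fs/2 = 28 Hz.
96 Hz mod fs = 40 Hz.
40 Hz > fs/2 = 28 Hz, folds to fs − 40 Hz = 16 Hz.
72 Hz mod fs = 16 Hz.
16 Hz ≤ fs/2 = 28 Hz, appears at 16 Hz.
124 Hz mod fs = 12 Hz.
12 Hz ≤ fs/2 = 28 Hz, appears at 12 Hz.
268 Hz mod fs = 44 Hz.
44 Hz > fs/2 = 28 Hz, folds to fs − 44 Hz = 12 Hz.
Distinct values: {12 Hz, 16 Hz}.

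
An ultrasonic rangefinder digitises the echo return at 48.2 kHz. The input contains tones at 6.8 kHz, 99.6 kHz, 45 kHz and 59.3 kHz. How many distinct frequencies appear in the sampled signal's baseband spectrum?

3

fs/2 = 24.1 kHz.
6.8 kHz ≤ fs/2 = 24.1 kHz, passes unchanged.
99.6 kHz mod fs = 3.2 kHz.
3.2 kHz ≤ fs/2 = 24.1 kHz, appears at 3.2 kHz.
45 kHz > fs/2 = 24.1 kHz, folds to fs − 45 kHz = 3.2 kHz.
59.3 kHz mod fs = 11.1 kHz.
11.1 kHz ≤ fs/2 = 24.1 kHz, appears at 11.1 kHz.
Distinct values: {3.2 kHz, 6.8 kHz, 11.1 kHz} → 3.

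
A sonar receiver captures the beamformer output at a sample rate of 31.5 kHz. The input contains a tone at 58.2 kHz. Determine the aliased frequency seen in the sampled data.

4.8 kHz

58.2 kHz mod fs = 26.7 kHz.
26.7 kHz > fs/2 = 15.75 kHz, folds to fs − 26.7 kHz = 4.8 kHz.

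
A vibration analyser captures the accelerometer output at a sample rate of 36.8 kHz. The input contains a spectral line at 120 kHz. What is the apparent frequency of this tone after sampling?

9.6 kHz

120 kHz mod fs = 9.6 kHz.
9.6 kHz ≤ fs/2 = 18.4 kHz, appears at 9.6 kHz.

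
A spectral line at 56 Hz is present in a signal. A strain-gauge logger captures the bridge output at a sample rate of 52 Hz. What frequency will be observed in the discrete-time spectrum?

56 Hz mod fs = 4 Hz.
4 Hz ≤ fs/2 = 26 Hz, appears at 4 Hz.

4 Hz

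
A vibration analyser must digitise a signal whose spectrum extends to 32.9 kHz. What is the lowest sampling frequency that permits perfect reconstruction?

65.8 kHz

Nyquist rate = 2 × 32.9 kHz = 65.8 kHz.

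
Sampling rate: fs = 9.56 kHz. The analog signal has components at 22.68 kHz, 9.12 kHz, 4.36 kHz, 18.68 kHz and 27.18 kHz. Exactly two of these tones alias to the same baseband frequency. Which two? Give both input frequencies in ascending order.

fs/2 = 4.78 kHz.
22.68 kHz mod fs = 3.56 kHz.
3.56 kHz ≤ fs/2 = 4.78 kHz, appears at 3.56 kHz.
9.12 kHz > fs/2 = 4.78 kHz, folds to fs − 9.12 kHz = 0.44 kHz.
4.36 kHz ≤ fs/2 = 4.78 kHz, passes unchanged.
18.68 kHz mod fs = 9.12 kHz.
9.12 kHz > fs/2 = 4.78 kHz, folds to fs − 9.12 kHz = 0.44 kHz.
27.18 kHz mod fs = 8.06 kHz.
8.06 kHz > fs/2 = 4.78 kHz, folds to fs − 8.06 kHz = 1.5 kHz.
9.12 kHz and 18.68 kHz both map to 0.44 kHz.

9.12 kHz, 18.68 kHz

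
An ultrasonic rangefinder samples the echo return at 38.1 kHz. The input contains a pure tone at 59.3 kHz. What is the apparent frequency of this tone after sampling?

16.9 kHz

59.3 kHz mod fs = 21.2 kHz.
21.2 kHz > fs/2 = 19.05 kHz, folds to fs − 21.2 kHz = 16.9 kHz.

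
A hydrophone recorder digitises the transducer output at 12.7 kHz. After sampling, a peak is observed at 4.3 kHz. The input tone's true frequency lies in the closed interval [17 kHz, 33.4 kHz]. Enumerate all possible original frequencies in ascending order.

17 kHz, 21.1 kHz, 29.7 kHz

Frequencies that alias to 4.3 kHz are k·fs ± 4.3 kHz for integer k ≥ 0.
k=0: 4.3 kHz.
k=1: 8.4 kHz, 17 kHz.
k=2: 21.1 kHz, 29.7 kHz.
k=3: 33.8 kHz, 42.4 kHz.
Within [17 kHz, 33.4 kHz]: 17 kHz, 21.1 kHz, 29.7 kHz.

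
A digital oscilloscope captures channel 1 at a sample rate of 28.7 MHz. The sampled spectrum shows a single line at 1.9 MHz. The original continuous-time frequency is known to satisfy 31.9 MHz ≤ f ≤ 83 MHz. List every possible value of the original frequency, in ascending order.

Frequencies that alias to 1.9 MHz are k·fs ± 1.9 MHz for integer k ≥ 0.
k=0: 1.9 MHz.
k=1: 26.8 MHz, 30.6 MHz.
k=2: 55.5 MHz, 59.3 MHz.
k=3: 84.2 MHz, 88 MHz.
Within [31.9 MHz, 83 MHz]: 55.5 MHz, 59.3 MHz.

55.5 MHz, 59.3 MHz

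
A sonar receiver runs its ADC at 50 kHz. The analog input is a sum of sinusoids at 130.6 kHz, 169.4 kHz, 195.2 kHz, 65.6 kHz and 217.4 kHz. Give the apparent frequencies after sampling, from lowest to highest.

fs/2 = 25 kHz.
130.6 kHz mod fs = 30.6 kHz.
30.6 kHz > fs/2 = 25 kHz, folds to fs − 30.6 kHz = 19.4 kHz.
169.4 kHz mod fs = 19.4 kHz.
19.4 kHz ≤ fs/2 = 25 kHz, appears at 19.4 kHz.
195.2 kHz mod fs = 45.2 kHz.
45.2 kHz > fs/2 = 25 kHz, folds to fs − 45.2 kHz = 4.8 kHz.
65.6 kHz mod fs = 15.6 kHz.
15.6 kHz ≤ fs/2 = 25 kHz, appears at 15.6 kHz.
217.4 kHz mod fs = 17.4 kHz.
17.4 kHz ≤ fs/2 = 25 kHz, appears at 17.4 kHz.
Distinct values: {4.8 kHz, 15.6 kHz, 17.4 kHz, 19.4 kHz}.

4.8 kHz, 15.6 kHz, 17.4 kHz, 19.4 kHz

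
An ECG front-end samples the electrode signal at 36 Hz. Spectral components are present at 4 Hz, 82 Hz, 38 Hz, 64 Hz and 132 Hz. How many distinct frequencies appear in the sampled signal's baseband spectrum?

5

fs/2 = 18 Hz.
4 Hz ≤ fs/2 = 18 Hz, passes unchanged.
82 Hz mod fs = 10 Hz.
10 Hz ≤ fs/2 = 18 Hz, appears at 10 Hz.
38 Hz mod fs = 2 Hz.
2 Hz ≤ fs/2 = 18 Hz, appears at 2 Hz.
64 Hz mod fs = 28 Hz.
28 Hz > fs/2 = 18 Hz, folds to fs − 28 Hz = 8 Hz.
132 Hz mod fs = 24 Hz.
24 Hz > fs/2 = 18 Hz, folds to fs − 24 Hz = 12 Hz.
Distinct values: {2 Hz, 4 Hz, 8 Hz, 10 Hz, 12 Hz} → 5.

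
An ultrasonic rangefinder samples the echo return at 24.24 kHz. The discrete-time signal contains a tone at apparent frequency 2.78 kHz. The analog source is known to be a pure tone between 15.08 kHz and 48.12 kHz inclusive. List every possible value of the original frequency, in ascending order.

Frequencies that alias to 2.78 kHz are k·fs ± 2.78 kHz for integer k ≥ 0.
k=0: 2.78 kHz.
k=1: 21.46 kHz, 27.02 kHz.
k=2: 45.7 kHz, 51.26 kHz.
k=3: 69.94 kHz, 75.5 kHz.
Within [15.08 kHz, 48.12 kHz]: 21.46 kHz, 27.02 kHz, 45.7 kHz.

21.46 kHz, 27.02 kHz, 45.7 kHz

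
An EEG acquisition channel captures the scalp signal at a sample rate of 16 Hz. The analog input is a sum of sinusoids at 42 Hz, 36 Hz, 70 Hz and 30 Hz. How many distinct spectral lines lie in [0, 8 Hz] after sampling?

fs/2 = 8 Hz.
42 Hz mod fs = 10 Hz.
10 Hz > fs/2 = 8 Hz, folds to fs − 10 Hz = 6 Hz.
36 Hz mod fs = 4 Hz.
4 Hz ≤ fs/2 = 8 Hz, appears at 4 Hz.
70 Hz mod fs = 6 Hz.
6 Hz ≤ fs/2 = 8 Hz, appears at 6 Hz.
30 Hz mod fs = 14 Hz.
14 Hz > fs/2 = 8 Hz, folds to fs − 14 Hz = 2 Hz.
Distinct values: {2 Hz, 4 Hz, 6 Hz} → 3.

3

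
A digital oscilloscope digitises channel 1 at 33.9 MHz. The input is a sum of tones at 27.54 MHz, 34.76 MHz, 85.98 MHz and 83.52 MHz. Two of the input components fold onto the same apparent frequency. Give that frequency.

15.72 MHz

fs/2 = 16.95 MHz.
27.54 MHz > fs/2 = 16.95 MHz, folds to fs − 27.54 MHz = 6.36 MHz.
34.76 MHz mod fs = 0.86 MHz.
0.86 MHz ≤ fs/2 = 16.95 MHz, appears at 0.86 MHz.
85.98 MHz mod fs = 18.18 MHz.
18.18 MHz > fs/2 = 16.95 MHz, folds to fs − 18.18 MHz = 15.72 MHz.
83.52 MHz mod fs = 15.72 MHz.
15.72 MHz ≤ fs/2 = 16.95 MHz, appears at 15.72 MHz.
83.52 MHz and 85.98 MHz both map to 15.72 MHz.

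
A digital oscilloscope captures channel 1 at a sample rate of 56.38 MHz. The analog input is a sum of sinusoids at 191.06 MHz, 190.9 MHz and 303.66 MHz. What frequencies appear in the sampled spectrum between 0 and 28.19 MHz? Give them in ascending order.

fs/2 = 28.19 MHz.
191.06 MHz mod fs = 21.92 MHz.
21.92 MHz ≤ fs/2 = 28.19 MHz, appears at 21.92 MHz.
190.9 MHz mod fs = 21.76 MHz.
21.76 MHz ≤ fs/2 = 28.19 MHz, appears at 21.76 MHz.
303.66 MHz mod fs = 21.76 MHz.
21.76 MHz ≤ fs/2 = 28.19 MHz, appears at 21.76 MHz.
Distinct values: {21.76 MHz, 21.92 MHz}.

21.76 MHz, 21.92 MHz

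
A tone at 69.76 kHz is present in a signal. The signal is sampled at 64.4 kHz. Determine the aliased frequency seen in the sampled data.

5.36 kHz

69.76 kHz mod fs = 5.36 kHz.
5.36 kHz ≤ fs/2 = 32.2 kHz, appears at 5.36 kHz.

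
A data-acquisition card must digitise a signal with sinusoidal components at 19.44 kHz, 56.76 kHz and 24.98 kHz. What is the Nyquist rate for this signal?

113.52 kHz

Highest-frequency component: 56.76 kHz.
Nyquist rate = 2 × 56.76 kHz = 113.52 kHz.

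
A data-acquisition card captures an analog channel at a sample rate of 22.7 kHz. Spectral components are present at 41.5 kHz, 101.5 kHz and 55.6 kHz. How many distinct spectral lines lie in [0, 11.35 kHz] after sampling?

3

fs/2 = 11.35 kHz.
41.5 kHz mod fs = 18.8 kHz.
18.8 kHz > fs/2 = 11.35 kHz, folds to fs − 18.8 kHz = 3.9 kHz.
101.5 kHz mod fs = 10.7 kHz.
10.7 kHz ≤ fs/2 = 11.35 kHz, appears at 10.7 kHz.
55.6 kHz mod fs = 10.2 kHz.
10.2 kHz ≤ fs/2 = 11.35 kHz, appears at 10.2 kHz.
Distinct values: {3.9 kHz, 10.2 kHz, 10.7 kHz} → 3.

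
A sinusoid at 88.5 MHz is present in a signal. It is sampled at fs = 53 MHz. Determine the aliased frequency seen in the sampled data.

17.5 MHz

88.5 MHz mod fs = 35.5 MHz.
35.5 MHz > fs/2 = 26.5 MHz, folds to fs − 35.5 MHz = 17.5 MHz.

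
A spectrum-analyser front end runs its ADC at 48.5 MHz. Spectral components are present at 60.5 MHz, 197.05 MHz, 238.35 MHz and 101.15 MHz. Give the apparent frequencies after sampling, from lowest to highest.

3.05 MHz, 4.15 MHz, 12 MHz

fs/2 = 24.25 MHz.
60.5 MHz mod fs = 12 MHz.
12 MHz ≤ fs/2 = 24.25 MHz, appears at 12 MHz.
197.05 MHz mod fs = 3.05 MHz.
3.05 MHz ≤ fs/2 = 24.25 MHz, appears at 3.05 MHz.
238.35 MHz mod fs = 44.35 MHz.
44.35 MHz > fs/2 = 24.25 MHz, folds to fs − 44.35 MHz = 4.15 MHz.
101.15 MHz mod fs = 4.15 MHz.
4.15 MHz ≤ fs/2 = 24.25 MHz, appears at 4.15 MHz.
Distinct values: {3.05 MHz, 4.15 MHz, 12 MHz}.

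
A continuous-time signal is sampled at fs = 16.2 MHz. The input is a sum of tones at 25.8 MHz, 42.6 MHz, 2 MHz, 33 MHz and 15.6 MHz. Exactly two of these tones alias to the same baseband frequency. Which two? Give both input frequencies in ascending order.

15.6 MHz, 33 MHz

fs/2 = 8.1 MHz.
25.8 MHz mod fs = 9.6 MHz.
9.6 MHz > fs/2 = 8.1 MHz, folds to fs − 9.6 MHz = 6.6 MHz.
42.6 MHz mod fs = 10.2 MHz.
10.2 MHz > fs/2 = 8.1 MHz, folds to fs − 10.2 MHz = 6 MHz.
2 MHz ≤ fs/2 = 8.1 MHz, passes unchanged.
33 MHz mod fs = 0.6 MHz.
0.6 MHz ≤ fs/2 = 8.1 MHz, appears at 0.6 MHz.
15.6 MHz > fs/2 = 8.1 MHz, folds to fs − 15.6 MHz = 0.6 MHz.
15.6 MHz and 33 MHz both map to 0.6 MHz.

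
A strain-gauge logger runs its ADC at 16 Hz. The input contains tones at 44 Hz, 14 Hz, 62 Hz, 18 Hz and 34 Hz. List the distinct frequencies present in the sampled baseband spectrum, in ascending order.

fs/2 = 8 Hz.
44 Hz mod fs = 12 Hz.
12 Hz > fs/2 = 8 Hz, folds to fs − 12 Hz = 4 Hz.
14 Hz > fs/2 = 8 Hz, folds to fs − 14 Hz = 2 Hz.
62 Hz mod fs = 14 Hz.
14 Hz > fs/2 = 8 Hz, folds to fs − 14 Hz = 2 Hz.
18 Hz mod fs = 2 Hz.
2 Hz ≤ fs/2 = 8 Hz, appears at 2 Hz.
34 Hz mod fs = 2 Hz.
2 Hz ≤ fs/2 = 8 Hz, appears at 2 Hz.
Distinct values: {2 Hz, 4 Hz}.

2 Hz, 4 Hz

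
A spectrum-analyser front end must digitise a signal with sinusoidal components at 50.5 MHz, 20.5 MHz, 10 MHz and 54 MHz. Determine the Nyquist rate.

Highest-frequency component: 54 MHz.
Nyquist rate = 2 × 54 MHz = 108 MHz.

108 MHz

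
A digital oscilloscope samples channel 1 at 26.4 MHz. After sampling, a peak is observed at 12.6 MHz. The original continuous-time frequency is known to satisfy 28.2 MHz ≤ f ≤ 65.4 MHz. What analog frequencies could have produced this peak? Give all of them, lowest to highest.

Frequencies that alias to 12.6 MHz are k·fs ± 12.6 MHz for integer k ≥ 0.
k=0: 12.6 MHz.
k=1: 13.8 MHz, 39 MHz.
k=2: 40.2 MHz, 65.4 MHz.
k=3: 66.6 MHz, 91.8 MHz.
Within [28.2 MHz, 65.4 MHz]: 39 MHz, 40.2 MHz, 65.4 MHz.

39 MHz, 40.2 MHz, 65.4 MHz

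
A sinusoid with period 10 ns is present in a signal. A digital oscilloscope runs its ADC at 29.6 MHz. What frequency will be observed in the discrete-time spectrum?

11.2 MHz

T = 10 ns → f = 1/T = 100 MHz.
100 MHz mod fs = 11.2 MHz.
11.2 MHz ≤ fs/2 = 14.8 MHz, appears at 11.2 MHz.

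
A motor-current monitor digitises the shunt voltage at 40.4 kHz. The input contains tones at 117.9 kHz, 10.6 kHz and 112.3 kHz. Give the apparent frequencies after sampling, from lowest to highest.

3.3 kHz, 8.9 kHz, 10.6 kHz

fs/2 = 20.2 kHz.
117.9 kHz mod fs = 37.1 kHz.
37.1 kHz > fs/2 = 20.2 kHz, folds to fs − 37.1 kHz = 3.3 kHz.
10.6 kHz ≤ fs/2 = 20.2 kHz, passes unchanged.
112.3 kHz mod fs = 31.5 kHz.
31.5 kHz > fs/2 = 20.2 kHz, folds to fs − 31.5 kHz = 8.9 kHz.
Distinct values: {3.3 kHz, 8.9 kHz, 10.6 kHz}.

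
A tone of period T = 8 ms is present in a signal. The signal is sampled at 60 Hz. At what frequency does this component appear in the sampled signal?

T = 8 ms → f = 1/T = 125 Hz.
125 Hz mod fs = 5 Hz.
5 Hz ≤ fs/2 = 30 Hz, appears at 5 Hz.

5 Hz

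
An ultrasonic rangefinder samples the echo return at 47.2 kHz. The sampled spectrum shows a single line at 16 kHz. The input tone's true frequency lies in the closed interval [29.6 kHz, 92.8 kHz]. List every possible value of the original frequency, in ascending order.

Frequencies that alias to 16 kHz are k·fs ± 16 kHz for integer k ≥ 0.
k=0: 16 kHz.
k=1: 31.2 kHz, 63.2 kHz.
k=2: 78.4 kHz, 110.4 kHz.
k=3: 125.6 kHz, 157.6 kHz.
Within [29.6 kHz, 92.8 kHz]: 31.2 kHz, 63.2 kHz, 78.4 kHz.

31.2 kHz, 63.2 kHz, 78.4 kHz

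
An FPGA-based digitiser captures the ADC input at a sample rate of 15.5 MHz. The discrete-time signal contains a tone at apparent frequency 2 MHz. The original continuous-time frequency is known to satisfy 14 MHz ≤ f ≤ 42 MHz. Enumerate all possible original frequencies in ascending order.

Frequencies that alias to 2 MHz are k·fs ± 2 MHz for integer k ≥ 0.
k=0: 2 MHz.
k=1: 13.5 MHz, 17.5 MHz.
k=2: 29 MHz, 33 MHz.
k=3: 44.5 MHz, 48.5 MHz.
Within [14 MHz, 42 MHz]: 17.5 MHz, 29 MHz, 33 MHz.

17.5 MHz, 29 MHz, 33 MHz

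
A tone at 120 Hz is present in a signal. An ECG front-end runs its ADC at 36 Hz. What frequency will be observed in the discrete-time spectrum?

12 Hz

120 Hz mod fs = 12 Hz.
12 Hz ≤ fs/2 = 18 Hz, appears at 12 Hz.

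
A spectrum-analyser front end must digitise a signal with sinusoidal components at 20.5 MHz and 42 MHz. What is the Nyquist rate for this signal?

Highest-frequency component: 42 MHz.
Nyquist rate = 2 × 42 MHz = 84 MHz.

84 MHz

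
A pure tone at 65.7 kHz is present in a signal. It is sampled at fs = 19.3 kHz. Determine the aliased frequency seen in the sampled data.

65.7 kHz mod fs = 7.8 kHz.
7.8 kHz ≤ fs/2 = 9.65 kHz, appears at 7.8 kHz.

7.8 kHz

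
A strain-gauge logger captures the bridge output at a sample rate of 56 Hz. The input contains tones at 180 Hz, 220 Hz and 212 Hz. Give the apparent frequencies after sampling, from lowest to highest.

fs/2 = 28 Hz.
180 Hz mod fs = 12 Hz.
12 Hz ≤ fs/2 = 28 Hz, appears at 12 Hz.
220 Hz mod fs = 52 Hz.
52 Hz > fs/2 = 28 Hz, folds to fs − 52 Hz = 4 Hz.
212 Hz mod fs = 44 Hz.
44 Hz > fs/2 = 28 Hz, folds to fs − 44 Hz = 12 Hz.
Distinct values: {4 Hz, 12 Hz}.

4 Hz, 12 Hz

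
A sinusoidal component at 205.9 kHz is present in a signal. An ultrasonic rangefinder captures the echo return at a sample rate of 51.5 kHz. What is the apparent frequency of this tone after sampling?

0.1 kHz

205.9 kHz mod fs = 51.4 kHz.
51.4 kHz > fs/2 = 25.75 kHz, folds to fs − 51.4 kHz = 0.1 kHz.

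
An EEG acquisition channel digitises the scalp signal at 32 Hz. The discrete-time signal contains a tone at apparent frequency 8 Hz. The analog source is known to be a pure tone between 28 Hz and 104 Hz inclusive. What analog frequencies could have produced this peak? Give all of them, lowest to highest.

Frequencies that alias to 8 Hz are k·fs ± 8 Hz for integer k ≥ 0.
k=0: 8 Hz.
k=1: 24 Hz, 40 Hz.
k=2: 56 Hz, 72 Hz.
k=3: 88 Hz, 104 Hz.
k=4: 120 Hz, 136 Hz.
Within [28 Hz, 104 Hz]: 40 Hz, 56 Hz, 72 Hz, 88 Hz, 104 Hz.

40 Hz, 56 Hz, 72 Hz, 88 Hz, 104 Hz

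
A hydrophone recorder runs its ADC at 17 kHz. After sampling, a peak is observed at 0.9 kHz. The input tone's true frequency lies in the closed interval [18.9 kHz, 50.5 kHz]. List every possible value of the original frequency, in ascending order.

Frequencies that alias to 0.9 kHz are k·fs ± 0.9 kHz for integer k ≥ 0.
k=0: 0.9 kHz.
k=1: 16.1 kHz, 17.9 kHz.
k=2: 33.1 kHz, 34.9 kHz.
k=3: 50.1 kHz, 51.9 kHz.
k=4: 67.1 kHz, 68.9 kHz.
Within [18.9 kHz, 50.5 kHz]: 33.1 kHz, 34.9 kHz, 50.1 kHz.

33.1 kHz, 34.9 kHz, 50.1 kHz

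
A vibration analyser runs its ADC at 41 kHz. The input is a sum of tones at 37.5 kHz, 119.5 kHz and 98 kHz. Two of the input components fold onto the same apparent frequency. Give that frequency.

fs/2 = 20.5 kHz.
37.5 kHz > fs/2 = 20.5 kHz, folds to fs − 37.5 kHz = 3.5 kHz.
119.5 kHz mod fs = 37.5 kHz.
37.5 kHz > fs/2 = 20.5 kHz, folds to fs − 37.5 kHz = 3.5 kHz.
98 kHz mod fs = 16 kHz.
16 kHz ≤ fs/2 = 20.5 kHz, appears at 16 kHz.
37.5 kHz and 119.5 kHz both map to 3.5 kHz.

3.5 kHz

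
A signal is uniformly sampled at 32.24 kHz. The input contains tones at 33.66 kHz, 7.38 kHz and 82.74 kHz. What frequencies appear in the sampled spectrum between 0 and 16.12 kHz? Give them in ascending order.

fs/2 = 16.12 kHz.
33.66 kHz mod fs = 1.42 kHz.
1.42 kHz ≤ fs/2 = 16.12 kHz, appears at 1.42 kHz.
7.38 kHz ≤ fs/2 = 16.12 kHz, passes unchanged.
82.74 kHz mod fs = 18.26 kHz.
18.26 kHz > fs/2 = 16.12 kHz, folds to fs − 18.26 kHz = 13.98 kHz.
Distinct values: {1.42 kHz, 7.38 kHz, 13.98 kHz}.

1.42 kHz, 7.38 kHz, 13.98 kHz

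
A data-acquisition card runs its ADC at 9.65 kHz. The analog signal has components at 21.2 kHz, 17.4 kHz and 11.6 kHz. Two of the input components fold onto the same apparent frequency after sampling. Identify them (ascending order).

17.4 kHz, 21.2 kHz

fs/2 = 4.825 kHz.
21.2 kHz mod fs = 1.9 kHz.
1.9 kHz ≤ fs/2 = 4.825 kHz, appears at 1.9 kHz.
17.4 kHz mod fs = 7.75 kHz.
7.75 kHz > fs/2 = 4.825 kHz, folds to fs − 7.75 kHz = 1.9 kHz.
11.6 kHz mod fs = 1.95 kHz.
1.95 kHz ≤ fs/2 = 4.825 kHz, appears at 1.95 kHz.
17.4 kHz and 21.2 kHz both map to 1.9 kHz.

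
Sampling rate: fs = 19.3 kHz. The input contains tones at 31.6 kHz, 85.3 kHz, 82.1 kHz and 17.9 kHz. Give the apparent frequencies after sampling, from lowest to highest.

1.4 kHz, 4.9 kHz, 7 kHz, 8.1 kHz

fs/2 = 9.65 kHz.
31.6 kHz mod fs = 12.3 kHz.
12.3 kHz > fs/2 = 9.65 kHz, folds to fs − 12.3 kHz = 7 kHz.
85.3 kHz mod fs = 8.1 kHz.
8.1 kHz ≤ fs/2 = 9.65 kHz, appears at 8.1 kHz.
82.1 kHz mod fs = 4.9 kHz.
4.9 kHz ≤ fs/2 = 9.65 kHz, appears at 4.9 kHz.
17.9 kHz > fs/2 = 9.65 kHz, folds to fs − 17.9 kHz = 1.4 kHz.
Distinct values: {1.4 kHz, 4.9 kHz, 7 kHz, 8.1 kHz}.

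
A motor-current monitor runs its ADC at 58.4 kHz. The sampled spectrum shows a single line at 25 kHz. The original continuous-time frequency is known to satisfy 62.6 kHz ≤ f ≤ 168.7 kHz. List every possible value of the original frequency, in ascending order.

83.4 kHz, 91.8 kHz, 141.8 kHz, 150.2 kHz

Frequencies that alias to 25 kHz are k·fs ± 25 kHz for integer k ≥ 0.
k=0: 25 kHz.
k=1: 33.4 kHz, 83.4 kHz.
k=2: 91.8 kHz, 141.8 kHz.
k=3: 150.2 kHz, 200.2 kHz.
k=4: 208.6 kHz, 258.6 kHz.
Within [62.6 kHz, 168.7 kHz]: 83.4 kHz, 91.8 kHz, 141.8 kHz, 150.2 kHz.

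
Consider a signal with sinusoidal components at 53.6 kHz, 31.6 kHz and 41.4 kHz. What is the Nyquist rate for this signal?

Highest-frequency component: 53.6 kHz.
Nyquist rate = 2 × 53.6 kHz = 107.2 kHz.

107.2 kHz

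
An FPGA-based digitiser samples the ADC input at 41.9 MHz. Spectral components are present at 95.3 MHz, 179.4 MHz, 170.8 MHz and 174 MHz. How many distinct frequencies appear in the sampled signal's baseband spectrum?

4

fs/2 = 20.95 MHz.
95.3 MHz mod fs = 11.5 MHz.
11.5 MHz ≤ fs/2 = 20.95 MHz, appears at 11.5 MHz.
179.4 MHz mod fs = 11.8 MHz.
11.8 MHz ≤ fs/2 = 20.95 MHz, appears at 11.8 MHz.
170.8 MHz mod fs = 3.2 MHz.
3.2 MHz ≤ fs/2 = 20.95 MHz, appears at 3.2 MHz.
174 MHz mod fs = 6.4 MHz.
6.4 MHz ≤ fs/2 = 20.95 MHz, appears at 6.4 MHz.
Distinct values: {3.2 MHz, 6.4 MHz, 11.5 MHz, 11.8 MHz} → 4.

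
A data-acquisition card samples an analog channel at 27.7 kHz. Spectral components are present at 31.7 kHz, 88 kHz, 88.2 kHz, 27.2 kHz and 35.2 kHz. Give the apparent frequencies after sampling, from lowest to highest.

0.5 kHz, 4 kHz, 4.9 kHz, 5.1 kHz, 7.5 kHz

fs/2 = 13.85 kHz.
31.7 kHz mod fs = 4 kHz.
4 kHz ≤ fs/2 = 13.85 kHz, appears at 4 kHz.
88 kHz mod fs = 4.9 kHz.
4.9 kHz ≤ fs/2 = 13.85 kHz, appears at 4.9 kHz.
88.2 kHz mod fs = 5.1 kHz.
5.1 kHz ≤ fs/2 = 13.85 kHz, appears at 5.1 kHz.
27.2 kHz > fs/2 = 13.85 kHz, folds to fs − 27.2 kHz = 0.5 kHz.
35.2 kHz mod fs = 7.5 kHz.
7.5 kHz ≤ fs/2 = 13.85 kHz, appears at 7.5 kHz.
Distinct values: {0.5 kHz, 4 kHz, 4.9 kHz, 5.1 kHz, 7.5 kHz}.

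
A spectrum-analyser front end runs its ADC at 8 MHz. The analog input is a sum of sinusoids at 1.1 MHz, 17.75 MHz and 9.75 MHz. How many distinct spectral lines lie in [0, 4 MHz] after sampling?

2

fs/2 = 4 MHz.
1.1 MHz ≤ fs/2 = 4 MHz, passes unchanged.
17.75 MHz mod fs = 1.75 MHz.
1.75 MHz ≤ fs/2 = 4 MHz, appears at 1.75 MHz.
9.75 MHz mod fs = 1.75 MHz.
1.75 MHz ≤ fs/2 = 4 MHz, appears at 1.75 MHz.
Distinct values: {1.1 MHz, 1.75 MHz} → 2.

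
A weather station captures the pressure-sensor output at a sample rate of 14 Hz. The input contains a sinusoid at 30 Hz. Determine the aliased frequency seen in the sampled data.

2 Hz

30 Hz mod fs = 2 Hz.
2 Hz ≤ fs/2 = 7 Hz, appears at 2 Hz.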